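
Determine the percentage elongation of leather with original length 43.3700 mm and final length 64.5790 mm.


Formula: Elongation = (Lf - L0) / L0 * 100
Substituting: Elongation = (64.5790 - 43.3700) / 43.3700 * 100
Result: 48.9025 %


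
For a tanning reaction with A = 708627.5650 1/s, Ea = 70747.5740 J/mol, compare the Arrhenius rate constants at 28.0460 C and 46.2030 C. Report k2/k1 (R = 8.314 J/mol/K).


T1 = 28.0460 + 273.15 = 301.1960 K; T2 = 46.2030 + 273.15 = 319.3530 K
k1 = A * exp(-Ea/(R*T1)) = 708627.5650 * exp(-70747.5740/(8.314*301.1960)) = 3.8075e-07 1/s
k2 = A * exp(-Ea/(R*T2)) = 708627.5650 * exp(-70747.5740/(8.314*319.3530)) = 1.8978e-06 1/s
k2/k1 = 1.8978e-06 / 3.8075e-07 = 4.9843


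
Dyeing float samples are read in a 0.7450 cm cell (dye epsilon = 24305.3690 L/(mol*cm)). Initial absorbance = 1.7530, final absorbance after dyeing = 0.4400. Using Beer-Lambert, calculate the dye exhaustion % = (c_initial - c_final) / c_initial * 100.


c_initial = A_i / (epsilon * l) = 1.7530 / (24305.3690 * 0.7450) = 9.6811e-05 mol/L
c_final = A_f / (epsilon * l) = 0.4400 / (24305.3690 * 0.7450) = 2.4299e-05 mol/L
Exhaustion = (c_initial - c_final) / c_initial * 100 = (9.6811e-05 - 2.4299e-05) / 9.6811e-05 * 100 = 74.9002 %


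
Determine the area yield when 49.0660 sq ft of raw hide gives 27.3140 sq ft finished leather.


Formula: Yield = finished / raw * 100
Substituting: Yield = 27.3140 / 49.0660 * 100
Result: 55.6679 %


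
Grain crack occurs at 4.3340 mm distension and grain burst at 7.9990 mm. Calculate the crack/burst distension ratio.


Formula: Ratio = crack / burst
Substituting: Ratio = 4.3340 / 7.9990
Result: 0.5418


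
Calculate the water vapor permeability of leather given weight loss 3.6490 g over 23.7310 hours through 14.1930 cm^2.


Formula: WVP = loss / (area * time)
Substituting: WVP = 3.6490 / (14.1930 * 23.7310)
Result: 0.0108339 g/(cm^2*hr)


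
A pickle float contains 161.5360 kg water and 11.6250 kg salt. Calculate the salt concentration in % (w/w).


Formula: Conc = salt / (water + salt) * 100
Substituting: Conc = 11.6250 / (161.5360 + 11.6250) * 100
Result: 6.7134 %


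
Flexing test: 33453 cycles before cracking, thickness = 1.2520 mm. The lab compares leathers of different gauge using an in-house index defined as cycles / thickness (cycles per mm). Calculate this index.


Formula: Index = cycles / thickness
Substituting: Index = 33453 / 1.2520
Result: 26719.6486 cycles/mm


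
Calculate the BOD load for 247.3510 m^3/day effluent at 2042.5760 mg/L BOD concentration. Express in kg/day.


Formula: BOD_load = volume * conc / 1000
Substituting: BOD_load = 247.3510 * 2042.5760 / 1000
Result: 505.2332 kg/day


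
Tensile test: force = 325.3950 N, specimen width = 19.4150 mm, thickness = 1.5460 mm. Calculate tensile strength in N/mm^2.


Formula: TS = force / (width * thickness)
Substituting: TS = 325.3950 / (19.4150 * 1.5460)
Result: 10.8409 N/mm^2


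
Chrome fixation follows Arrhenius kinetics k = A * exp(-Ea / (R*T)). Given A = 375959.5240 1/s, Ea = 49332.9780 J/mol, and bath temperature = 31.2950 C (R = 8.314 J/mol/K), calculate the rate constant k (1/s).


T_K = T_C + 273.15 = 31.2950 + 273.15 = 304.4450 K
exponent = -Ea / (R * T_K) = -49332.9780 / (8.314 * 304.4450) = -19.4903
k = A * exp(exponent) = 375959.5240 * exp(-19.4903) = 0.00129007 1/s


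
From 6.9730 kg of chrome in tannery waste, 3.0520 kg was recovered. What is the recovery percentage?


Formula: Recovery = recovered / input * 100
Substituting: Recovery = 3.0520 / 6.9730 * 100
Result: 43.7688 %


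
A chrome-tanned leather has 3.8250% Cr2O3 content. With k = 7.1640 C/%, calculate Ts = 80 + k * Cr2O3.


Formula: Ts = 80 + k * Cr2O3
Substituting: Ts = 80 + 7.1640 * 3.8250
Result: 107.4023 C


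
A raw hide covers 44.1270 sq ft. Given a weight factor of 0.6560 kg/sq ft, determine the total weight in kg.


Formula: Weight = area * weight_per_sqft
Substituting: Weight = 44.1270 * 0.6560
Result: 28.9473 kg


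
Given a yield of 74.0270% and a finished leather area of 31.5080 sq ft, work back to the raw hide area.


Formula: raw = finished * 100 / yield
Substituting: raw = 31.5080 * 100 / 74.0270
Result: 42.5628 sq ft


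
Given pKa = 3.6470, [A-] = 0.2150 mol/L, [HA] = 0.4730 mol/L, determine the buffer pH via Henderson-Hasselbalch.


ratio = [A-] / [HA] = 0.2150 / 0.4730 = 0.4545
log10(ratio) = -0.3424
pH = pKa + log10(ratio) = 3.6470 - 0.3424 = 3.3046


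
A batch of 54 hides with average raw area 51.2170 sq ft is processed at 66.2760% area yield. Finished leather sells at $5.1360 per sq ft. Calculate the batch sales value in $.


Raw_total = N * avg_area = 54 * 51.2170 = 2765.7180 sq ft
Finished = Raw_total * yield / 100 = 2765.7180 * 66.2760 / 100 = 1833.0073 sq ft
Value = Finished * price = 1833.0073 * 5.1360 = 9414.3253 $


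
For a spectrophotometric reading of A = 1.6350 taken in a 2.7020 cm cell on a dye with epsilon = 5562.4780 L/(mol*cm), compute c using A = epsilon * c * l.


Formula: c = A / (epsilon * l)
Substituting: c = 1.6350 / (5562.4780 * 2.7020)
Result: 1.0878e-04 mol/L


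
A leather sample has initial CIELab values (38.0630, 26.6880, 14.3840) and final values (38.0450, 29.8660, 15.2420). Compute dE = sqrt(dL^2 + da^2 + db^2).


dL = -0.018, da = 3.1780, db = 0.8580
dE = sqrt((-0.018)^2 + 3.1780^2 + 0.8580^2) = 3.2918


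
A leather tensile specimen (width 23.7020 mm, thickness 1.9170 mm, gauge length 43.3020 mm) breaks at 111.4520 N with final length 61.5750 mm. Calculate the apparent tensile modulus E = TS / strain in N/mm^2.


TS = F / (w * t) = 111.4520 / (23.7020 * 1.9170) = 2.4529 N/mm^2
strain = (Lf - L0) / L0 = (61.5750 - 43.3020) / 43.3020 = 0.4220
E = TS / strain = 2.4529 / 0.4220 = 5.8127 N/mm^2


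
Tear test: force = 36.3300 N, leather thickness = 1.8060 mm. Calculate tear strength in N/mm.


Formula: Tear strength = force / thickness
Substituting: Tear strength = 36.3300 / 1.8060
Result: 20.1163 N/mm


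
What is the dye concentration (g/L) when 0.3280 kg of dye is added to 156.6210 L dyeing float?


Formula: Conc = dye_mass(kg) / volume(L) * 1000
Substituting: Conc = 0.3280 / 156.6210 * 1000
Result: 2.0942 g/L


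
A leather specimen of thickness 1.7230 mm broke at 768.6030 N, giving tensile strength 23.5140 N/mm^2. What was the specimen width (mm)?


Formula: w = F / (TS * t)
Substituting: w = 768.6030 / (23.5140 * 1.7230)
Result: 18.9710 mm


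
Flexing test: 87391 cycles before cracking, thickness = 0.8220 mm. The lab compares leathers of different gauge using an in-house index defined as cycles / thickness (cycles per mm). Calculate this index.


Formula: Index = cycles / thickness
Substituting: Index = 87391 / 0.8220
Result: 106315.0852 cycles/mm


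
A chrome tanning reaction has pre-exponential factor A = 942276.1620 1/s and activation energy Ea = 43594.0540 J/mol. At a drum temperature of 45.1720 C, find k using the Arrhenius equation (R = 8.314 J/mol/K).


T_K = T_C + 273.15 = 45.1720 + 273.15 = 318.3220 K
exponent = -Ea / (R * T_K) = -43594.0540 / (8.314 * 318.3220) = -16.4722
k = A * exp(exponent) = 942276.1620 * exp(-16.4722) = 0.0661317 1/s


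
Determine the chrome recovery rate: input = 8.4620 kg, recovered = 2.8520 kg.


Formula: Recovery = recovered / input * 100
Substituting: Recovery = 2.8520 / 8.4620 * 100
Result: 33.7036 %


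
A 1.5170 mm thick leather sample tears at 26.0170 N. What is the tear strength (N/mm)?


Formula: Tear strength = force / thickness
Substituting: Tear strength = 26.0170 / 1.5170
Result: 17.1503 N/mm


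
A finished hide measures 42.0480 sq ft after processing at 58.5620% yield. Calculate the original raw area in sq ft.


Formula: raw = finished * 100 / yield
Substituting: raw = 42.0480 * 100 / 58.5620
Result: 71.8008 sq ft


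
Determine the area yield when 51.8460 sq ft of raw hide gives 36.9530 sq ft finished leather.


Formula: Yield = finished / raw * 100
Substituting: Yield = 36.9530 / 51.8460 * 100
Result: 71.2745 %


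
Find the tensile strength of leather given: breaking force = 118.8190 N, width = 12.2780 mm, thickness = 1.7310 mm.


Formula: TS = force / (width * thickness)
Substituting: TS = 118.8190 / (12.2780 * 1.7310)
Result: 5.5906 N/mm^2


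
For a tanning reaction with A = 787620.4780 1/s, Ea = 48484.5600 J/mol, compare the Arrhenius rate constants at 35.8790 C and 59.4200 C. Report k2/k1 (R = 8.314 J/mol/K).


T1 = 35.8790 + 273.15 = 309.0290 K; T2 = 59.4200 + 273.15 = 332.5700 K
k1 = A * exp(-Ea/(R*T1)) = 787620.4780 * exp(-48484.5600/(8.314*309.0290)) = 0.00502064 1/s
k2 = A * exp(-Ea/(R*T2)) = 787620.4780 * exp(-48484.5600/(8.314*332.5700)) = 0.0190934 1/s
k2/k1 = 0.0190934 / 0.00502064 = 3.8030


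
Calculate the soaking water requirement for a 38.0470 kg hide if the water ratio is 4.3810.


Formula: Water = hide_weight * ratio
Substituting: Water = 38.0470 * 4.3810
Result: 166.6839 kg


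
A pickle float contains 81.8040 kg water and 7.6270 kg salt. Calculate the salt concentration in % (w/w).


Formula: Conc = salt / (water + salt) * 100
Substituting: Conc = 7.6270 / (81.8040 + 7.6270) * 100
Result: 8.5284 %


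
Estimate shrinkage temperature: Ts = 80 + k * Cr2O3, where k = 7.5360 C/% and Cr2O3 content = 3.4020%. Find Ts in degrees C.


Formula: Ts = 80 + k * Cr2O3
Substituting: Ts = 80 + 7.5360 * 3.4020
Result: 105.6375 C


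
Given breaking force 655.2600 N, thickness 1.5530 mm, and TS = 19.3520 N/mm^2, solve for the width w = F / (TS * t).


Formula: w = F / (TS * t)
Substituting: w = 655.2600 / (19.3520 * 1.5530)
Result: 21.8030 mm


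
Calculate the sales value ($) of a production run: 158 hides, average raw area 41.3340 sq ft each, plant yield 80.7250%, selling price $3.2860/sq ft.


Raw_total = N * avg_area = 158 * 41.3340 = 6530.7720 sq ft
Finished = Raw_total * yield / 100 = 6530.7720 * 80.7250 / 100 = 5271.9657 sq ft
Value = Finished * price = 5271.9657 * 3.2860 = 17323.6793 $


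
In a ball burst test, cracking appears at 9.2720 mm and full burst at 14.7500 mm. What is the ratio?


Formula: Ratio = crack / burst
Substituting: Ratio = 9.2720 / 14.7500
Result: 0.6286


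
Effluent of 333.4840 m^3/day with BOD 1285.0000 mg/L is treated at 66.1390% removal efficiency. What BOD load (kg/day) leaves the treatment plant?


Load_in = volume * conc / 1000 = 333.4840 * 1285.0000 / 1000 = 428.5269 kg/day
Removed = Load_in * eff / 100 = 428.5269 * 66.1390 / 100 = 283.4234 kg/day
Load_out = Load_in - Removed = 428.5269 - 283.4234 = 145.1035 kg/day


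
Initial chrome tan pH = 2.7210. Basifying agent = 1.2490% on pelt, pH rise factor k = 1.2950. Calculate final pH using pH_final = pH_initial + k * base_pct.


Formula: pH_final = pH_initial + k * base_pct
Substituting: pH_final = 2.7210 + 1.2950 * 1.2490
Result: 4.3385


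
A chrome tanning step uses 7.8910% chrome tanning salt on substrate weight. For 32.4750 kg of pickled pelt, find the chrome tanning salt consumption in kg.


Formula: Chrome = substrate * pct / 100
Substituting: Chrome = 32.4750 * 7.8910 / 100
Result: 2.5626 kg


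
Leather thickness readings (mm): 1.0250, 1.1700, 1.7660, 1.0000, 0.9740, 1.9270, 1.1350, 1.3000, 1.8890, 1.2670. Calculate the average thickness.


Formula: Average = sum / n
Substituting: Average = 13.4530 / 10
Result: 1.3453 mm


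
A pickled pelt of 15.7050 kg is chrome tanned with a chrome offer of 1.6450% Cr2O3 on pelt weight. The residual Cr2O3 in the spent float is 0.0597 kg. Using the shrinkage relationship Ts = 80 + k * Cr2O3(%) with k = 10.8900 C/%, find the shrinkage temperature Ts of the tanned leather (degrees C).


Offered = pelt * offer_pct / 100 = 15.7050 * 1.6450 / 100 = 0.2583 kg
Uptake = offered - residual = 0.2583 - 0.0597 = 0.1986 kg
Cr2O3% on pelt = uptake / pelt * 100 = 0.1986 / 15.7050 * 100 = 1.2649 %
Ts = 80 + k * Cr2O3% = 80 + 10.8900 * 1.2649 = 93.7744 C


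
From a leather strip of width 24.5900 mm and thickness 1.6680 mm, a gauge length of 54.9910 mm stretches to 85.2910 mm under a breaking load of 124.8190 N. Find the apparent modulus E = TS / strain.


TS = F / (w * t) = 124.8190 / (24.5900 * 1.6680) = 3.0432 N/mm^2
strain = (Lf - L0) / L0 = (85.2910 - 54.9910) / 54.9910 = 0.5510
E = TS / strain = 3.0432 / 0.5510 = 5.5230 N/mm^2


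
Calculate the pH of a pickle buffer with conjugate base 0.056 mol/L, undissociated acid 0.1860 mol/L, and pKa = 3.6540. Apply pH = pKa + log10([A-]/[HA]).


ratio = [A-] / [HA] = 0.056 / 0.1860 = 0.3011
log10(ratio) = -0.5213
pH = pKa + log10(ratio) = 3.6540 - 0.5213 = 3.1327


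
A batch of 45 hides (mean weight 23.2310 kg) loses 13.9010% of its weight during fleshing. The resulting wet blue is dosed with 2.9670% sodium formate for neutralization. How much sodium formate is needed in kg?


Total_raw = N * avg_wt = 45 * 23.2310 = 1045.3950 kg
Substrate = Total_raw * (1 - loss/100) = 1045.3950 * (1 - 13.9010/100) = 900.0746 kg
Neutralizer = Substrate * pct / 100 = 900.0746 * 2.9670 / 100 = 26.7052 kg


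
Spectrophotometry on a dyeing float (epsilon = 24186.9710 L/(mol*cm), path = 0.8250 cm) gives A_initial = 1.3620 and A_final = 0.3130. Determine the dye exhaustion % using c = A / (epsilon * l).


c_initial = A_i / (epsilon * l) = 1.3620 / (24186.9710 * 0.8250) = 6.8256e-05 mol/L
c_final = A_f / (epsilon * l) = 0.3130 / (24186.9710 * 0.8250) = 1.5686e-05 mol/L
Exhaustion = (c_initial - c_final) / c_initial * 100 = (6.8256e-05 - 1.5686e-05) / 6.8256e-05 * 100 = 77.0191 %


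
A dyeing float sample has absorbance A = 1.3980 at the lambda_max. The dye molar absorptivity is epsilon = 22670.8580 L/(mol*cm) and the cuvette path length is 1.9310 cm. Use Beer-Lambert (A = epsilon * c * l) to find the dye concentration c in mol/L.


Formula: c = A / (epsilon * l)
Substituting: c = 1.3980 / (22670.8580 * 1.9310)
Result: 3.1934e-05 mol/L


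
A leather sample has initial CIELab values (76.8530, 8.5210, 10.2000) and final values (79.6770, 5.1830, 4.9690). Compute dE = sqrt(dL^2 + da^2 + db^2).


dL = 2.8240, da = -3.3380, db = -5.2310
dE = sqrt(2.8240^2 + (-3.3380)^2 + (-5.2310)^2) = 6.8177


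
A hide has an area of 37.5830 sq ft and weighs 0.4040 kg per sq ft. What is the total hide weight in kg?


Formula: Weight = area * weight_per_sqft
Substituting: Weight = 37.5830 * 0.4040
Result: 15.1835 kg


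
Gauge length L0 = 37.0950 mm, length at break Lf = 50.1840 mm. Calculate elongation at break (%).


Formula: Elongation = (Lf - L0) / L0 * 100
Substituting: Elongation = (50.1840 - 37.0950) / 37.0950 * 100
Result: 35.2851 %


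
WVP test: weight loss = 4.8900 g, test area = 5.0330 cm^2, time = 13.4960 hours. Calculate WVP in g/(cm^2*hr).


Formula: WVP = loss / (area * time)
Substituting: WVP = 4.8900 / (5.0330 * 13.4960)
Result: 0.0719908 g/(cm^2*hr)


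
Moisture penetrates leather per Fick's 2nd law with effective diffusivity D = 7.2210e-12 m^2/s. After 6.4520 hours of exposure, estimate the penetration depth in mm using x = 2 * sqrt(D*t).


t = 6.4520 hr * 3600 = 23227.2000 s
D * t = 7.2210e-12 * 23227.2000 = 1.6772e-07
x = 2 * sqrt(D*t) = 2 * sqrt(1.6772e-07) = 8.1908e-04 m = 0.8191 mm


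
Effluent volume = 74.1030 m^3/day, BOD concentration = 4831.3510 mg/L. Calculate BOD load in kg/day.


Formula: BOD_load = volume * conc / 1000
Substituting: BOD_load = 74.1030 * 4831.3510 / 1000
Result: 358.0176 kg/day


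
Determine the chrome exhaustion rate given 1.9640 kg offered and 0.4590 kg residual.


Formula: Uptake = (offered - residual) / offered * 100
Substituting: Uptake = (1.9640 - 0.4590) / 1.9640 * 100
Result: 76.6293 %


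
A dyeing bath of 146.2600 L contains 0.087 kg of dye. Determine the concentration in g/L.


Formula: Conc = dye_mass(kg) / volume(L) * 1000
Substituting: Conc = 0.087 / 146.2600 * 1000
Result: 0.5948 g/L


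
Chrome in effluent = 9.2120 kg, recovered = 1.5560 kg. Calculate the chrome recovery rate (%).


Formula: Recovery = recovered / input * 100
Substituting: Recovery = 1.5560 / 9.2120 * 100
Result: 16.8910 %


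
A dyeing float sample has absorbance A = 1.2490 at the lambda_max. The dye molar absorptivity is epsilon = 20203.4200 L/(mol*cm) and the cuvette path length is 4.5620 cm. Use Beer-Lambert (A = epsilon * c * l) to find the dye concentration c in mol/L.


Formula: c = A / (epsilon * l)
Substituting: c = 1.2490 / (20203.4200 * 4.5620)
Result: 1.3551e-05 mol/L


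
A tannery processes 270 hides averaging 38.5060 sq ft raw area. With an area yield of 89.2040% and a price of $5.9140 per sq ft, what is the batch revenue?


Raw_total = N * avg_area = 270 * 38.5060 = 10396.6200 sq ft
Finished = Raw_total * yield / 100 = 10396.6200 * 89.2040 / 100 = 9274.2009 sq ft
Value = Finished * price = 9274.2009 * 5.9140 = 54847.6242 $


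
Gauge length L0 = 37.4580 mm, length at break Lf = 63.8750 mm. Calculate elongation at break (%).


Formula: Elongation = (Lf - L0) / L0 * 100
Substituting: Elongation = (63.8750 - 37.4580) / 37.4580 * 100
Result: 70.5243 %


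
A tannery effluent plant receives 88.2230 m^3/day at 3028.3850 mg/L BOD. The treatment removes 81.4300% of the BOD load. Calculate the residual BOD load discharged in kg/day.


Load_in = volume * conc / 1000 = 88.2230 * 3028.3850 / 1000 = 267.1732 kg/day
Removed = Load_in * eff / 100 = 267.1732 * 81.4300 / 100 = 217.5591 kg/day
Load_out = Load_in - Removed = 267.1732 - 217.5591 = 49.6141 kg/day


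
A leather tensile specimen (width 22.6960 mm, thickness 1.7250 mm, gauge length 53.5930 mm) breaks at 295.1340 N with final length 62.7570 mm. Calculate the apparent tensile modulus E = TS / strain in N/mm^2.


TS = F / (w * t) = 295.1340 / (22.6960 * 1.7250) = 7.5384 N/mm^2
strain = (Lf - L0) / L0 = (62.7570 - 53.5930) / 53.5930 = 0.1710
E = TS / strain = 7.5384 / 0.1710 = 44.0863 N/mm^2


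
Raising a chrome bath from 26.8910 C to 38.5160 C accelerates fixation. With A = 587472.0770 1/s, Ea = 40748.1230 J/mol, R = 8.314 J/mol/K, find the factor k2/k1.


T1 = 26.8910 + 273.15 = 300.0410 K; T2 = 38.5160 + 273.15 = 311.6660 K
k1 = A * exp(-Ea/(R*T1)) = 587472.0770 * exp(-40748.1230/(8.314*300.0410)) = 0.0472957 1/s
k2 = A * exp(-Ea/(R*T2)) = 587472.0770 * exp(-40748.1230/(8.314*311.6660)) = 0.0869824 1/s
k2/k1 = 0.0869824 / 0.0472957 = 1.8391


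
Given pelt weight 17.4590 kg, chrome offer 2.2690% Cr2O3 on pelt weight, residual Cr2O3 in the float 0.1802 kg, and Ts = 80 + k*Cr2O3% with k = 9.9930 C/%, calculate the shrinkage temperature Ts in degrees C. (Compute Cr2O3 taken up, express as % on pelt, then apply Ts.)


Offered = pelt * offer_pct / 100 = 17.4590 * 2.2690 / 100 = 0.3961 kg
Uptake = offered - residual = 0.3961 - 0.1802 = 0.2159 kg
Cr2O3% on pelt = uptake / pelt * 100 = 0.2159 / 17.4590 * 100 = 1.2369 %
Ts = 80 + k * Cr2O3% = 80 + 9.9930 * 1.2369 = 92.3600 C


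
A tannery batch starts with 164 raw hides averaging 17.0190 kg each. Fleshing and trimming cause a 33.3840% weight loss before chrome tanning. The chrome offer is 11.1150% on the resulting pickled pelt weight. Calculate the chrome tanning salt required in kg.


Total_raw = N * avg_wt = 164 * 17.0190 = 2791.1160 kg
Substrate = Total_raw * (1 - loss/100) = 2791.1160 * (1 - 33.3840/100) = 1859.3298 kg
Chrome = Substrate * pct / 100 = 1859.3298 * 11.1150 / 100 = 206.6645 kg


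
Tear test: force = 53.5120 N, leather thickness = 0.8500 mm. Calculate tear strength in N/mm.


Formula: Tear strength = force / thickness
Substituting: Tear strength = 53.5120 / 0.8500
Result: 62.9553 N/mm


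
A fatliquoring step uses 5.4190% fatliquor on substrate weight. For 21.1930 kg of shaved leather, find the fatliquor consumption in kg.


Formula: Fat = substrate * pct / 100
Substituting: Fat = 21.1930 * 5.4190 / 100
Result: 1.1484 kg


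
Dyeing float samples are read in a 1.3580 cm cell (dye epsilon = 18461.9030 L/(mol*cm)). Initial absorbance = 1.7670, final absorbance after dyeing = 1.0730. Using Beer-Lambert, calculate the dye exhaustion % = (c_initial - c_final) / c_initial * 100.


c_initial = A_i / (epsilon * l) = 1.7670 / (18461.9030 * 1.3580) = 7.0479e-05 mol/L
c_final = A_f / (epsilon * l) = 1.0730 / (18461.9030 * 1.3580) = 4.2798e-05 mol/L
Exhaustion = (c_initial - c_final) / c_initial * 100 = (7.0479e-05 - 4.2798e-05) / 7.0479e-05 * 100 = 39.2756 %


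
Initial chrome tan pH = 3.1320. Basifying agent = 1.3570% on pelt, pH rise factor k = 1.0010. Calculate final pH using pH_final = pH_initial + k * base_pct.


Formula: pH_final = pH_initial + k * base_pct
Substituting: pH_final = 3.1320 + 1.0010 * 1.3570
Result: 4.4904


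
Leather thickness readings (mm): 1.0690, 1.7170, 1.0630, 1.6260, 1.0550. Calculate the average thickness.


Formula: Average = sum / n
Substituting: Average = 6.5300 / 5
Result: 1.3060 mm


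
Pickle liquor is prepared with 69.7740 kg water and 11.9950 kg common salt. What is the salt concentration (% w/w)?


Formula: Conc = salt / (water + salt) * 100
Substituting: Conc = 11.9950 / (69.7740 + 11.9950) * 100
Result: 14.6694 %


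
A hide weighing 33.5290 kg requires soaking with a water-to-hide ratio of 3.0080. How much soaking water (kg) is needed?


Formula: Water = hide_weight * ratio
Substituting: Water = 33.5290 * 3.0080
Result: 100.8552 kg


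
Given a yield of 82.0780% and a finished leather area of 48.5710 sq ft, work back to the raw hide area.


Formula: raw = finished * 100 / yield
Substituting: raw = 48.5710 * 100 / 82.0780
Result: 59.1766 sq ft


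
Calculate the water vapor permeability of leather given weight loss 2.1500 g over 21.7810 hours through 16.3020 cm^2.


Formula: WVP = loss / (area * time)
Substituting: WVP = 2.1500 / (16.3020 * 21.7810)
Result: 0.00605508 g/(cm^2*hr)


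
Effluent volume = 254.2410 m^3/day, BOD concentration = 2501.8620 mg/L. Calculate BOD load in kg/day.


Formula: BOD_load = volume * conc / 1000
Substituting: BOD_load = 254.2410 * 2501.8620 / 1000
Result: 636.0759 kg/day


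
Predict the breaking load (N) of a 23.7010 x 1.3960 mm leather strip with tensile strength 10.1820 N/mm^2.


Formula: F = TS * w * t
Substituting: F = 10.1820 * 23.7010 * 1.3960
Result: 336.8877 N


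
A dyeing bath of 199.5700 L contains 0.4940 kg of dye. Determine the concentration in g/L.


Formula: Conc = dye_mass(kg) / volume(L) * 1000
Substituting: Conc = 0.4940 / 199.5700 * 1000
Result: 2.4753 g/L


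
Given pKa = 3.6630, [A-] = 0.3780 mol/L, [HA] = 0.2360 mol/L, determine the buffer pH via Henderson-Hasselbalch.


ratio = [A-] / [HA] = 0.3780 / 0.2360 = 1.6017
log10(ratio) = 0.2046
pH = pKa + log10(ratio) = 3.6630 + 0.2046 = 3.8676


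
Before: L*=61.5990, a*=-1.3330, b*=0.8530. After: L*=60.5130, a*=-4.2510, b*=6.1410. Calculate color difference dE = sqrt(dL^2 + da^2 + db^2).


dL = -1.0860, da = -2.9180, db = 5.2880
dE = sqrt((-1.0860)^2 + (-2.9180)^2 + 5.2880^2) = 6.1365


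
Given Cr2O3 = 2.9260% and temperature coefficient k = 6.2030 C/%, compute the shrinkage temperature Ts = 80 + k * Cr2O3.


Formula: Ts = 80 + k * Cr2O3
Substituting: Ts = 80 + 6.2030 * 2.9260
Result: 98.1500 C


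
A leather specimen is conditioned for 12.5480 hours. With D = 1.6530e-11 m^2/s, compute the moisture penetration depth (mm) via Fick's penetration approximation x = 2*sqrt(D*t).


t = 12.5480 hr * 3600 = 45172.8000 s
D * t = 1.6530e-11 * 45172.8000 = 7.4671e-07
x = 2 * sqrt(D*t) = 2 * sqrt(7.4671e-07) = 0.00172824 m = 1.7282 mm


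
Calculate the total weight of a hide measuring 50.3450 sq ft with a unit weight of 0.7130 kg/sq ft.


Formula: Weight = area * weight_per_sqft
Substituting: Weight = 50.3450 * 0.7130
Result: 35.8960 kg


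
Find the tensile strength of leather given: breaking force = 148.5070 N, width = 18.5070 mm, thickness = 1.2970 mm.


Formula: TS = force / (width * thickness)
Substituting: TS = 148.5070 / (18.5070 * 1.2970)
Result: 6.1869 N/mm^2


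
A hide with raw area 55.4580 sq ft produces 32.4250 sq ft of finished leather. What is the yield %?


Formula: Yield = finished / raw * 100
Substituting: Yield = 32.4250 / 55.4580 * 100
Result: 58.4677 %


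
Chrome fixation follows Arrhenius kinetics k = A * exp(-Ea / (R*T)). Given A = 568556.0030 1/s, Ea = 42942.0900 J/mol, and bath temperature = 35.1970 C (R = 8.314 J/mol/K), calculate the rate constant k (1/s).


T_K = T_C + 273.15 = 35.1970 + 273.15 = 308.3470 K
exponent = -Ea / (R * T_K) = -42942.0900 / (8.314 * 308.3470) = -16.7507
k = A * exp(exponent) = 568556.0030 * exp(-16.7507) = 0.0302015 1/s


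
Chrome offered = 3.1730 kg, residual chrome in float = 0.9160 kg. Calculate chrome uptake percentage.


Formula: Uptake = (offered - residual) / offered * 100
Substituting: Uptake = (3.1730 - 0.9160) / 3.1730 * 100
Result: 71.1314 %


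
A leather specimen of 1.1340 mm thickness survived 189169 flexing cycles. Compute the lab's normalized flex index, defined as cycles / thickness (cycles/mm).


Formula: Index = cycles / thickness
Substituting: Index = 189169 / 1.1340
Result: 166815.6966 cycles/mm


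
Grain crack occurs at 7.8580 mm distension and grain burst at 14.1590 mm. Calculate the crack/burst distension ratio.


Formula: Ratio = crack / burst
Substituting: Ratio = 7.8580 / 14.1590
Result: 0.5550


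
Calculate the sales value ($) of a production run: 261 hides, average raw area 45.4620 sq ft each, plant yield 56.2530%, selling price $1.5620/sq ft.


Raw_total = N * avg_area = 261 * 45.4620 = 11865.5820 sq ft
Finished = Raw_total * yield / 100 = 11865.5820 * 56.2530 / 100 = 6674.7458 sq ft
Value = Finished * price = 6674.7458 * 1.5620 = 10425.9530 $


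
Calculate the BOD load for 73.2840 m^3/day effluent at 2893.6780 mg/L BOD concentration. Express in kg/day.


Formula: BOD_load = volume * conc / 1000
Substituting: BOD_load = 73.2840 * 2893.6780 / 1000
Result: 212.0603 kg/day


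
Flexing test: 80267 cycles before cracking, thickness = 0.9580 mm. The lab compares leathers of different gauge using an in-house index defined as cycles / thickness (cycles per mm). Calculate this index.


Formula: Index = cycles / thickness
Substituting: Index = 80267 / 0.9580
Result: 83786.0125 cycles/mm


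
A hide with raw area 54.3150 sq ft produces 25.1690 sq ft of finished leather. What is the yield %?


Formula: Yield = finished / raw * 100
Substituting: Yield = 25.1690 / 54.3150 * 100
Result: 46.3389 %


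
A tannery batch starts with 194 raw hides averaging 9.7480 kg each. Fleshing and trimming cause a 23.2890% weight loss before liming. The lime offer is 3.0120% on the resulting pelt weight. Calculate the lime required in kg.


Total_raw = N * avg_wt = 194 * 9.7480 = 1891.1120 kg
Substrate = Total_raw * (1 - loss/100) = 1891.1120 * (1 - 23.2890/100) = 1450.6909 kg
Lime = Substrate * pct / 100 = 1450.6909 * 3.0120 / 100 = 43.6948 kg


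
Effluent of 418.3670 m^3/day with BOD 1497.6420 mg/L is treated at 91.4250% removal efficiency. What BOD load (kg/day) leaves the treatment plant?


Load_in = volume * conc / 1000 = 418.3670 * 1497.6420 / 1000 = 626.5640 kg/day
Removed = Load_in * eff / 100 = 626.5640 * 91.4250 / 100 = 572.8361 kg/day
Load_out = Load_in - Removed = 626.5640 - 572.8361 = 53.7279 kg/day


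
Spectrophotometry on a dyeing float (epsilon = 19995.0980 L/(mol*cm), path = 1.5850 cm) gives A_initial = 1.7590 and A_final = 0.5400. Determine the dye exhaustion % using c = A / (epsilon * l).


c_initial = A_i / (epsilon * l) = 1.7590 / (19995.0980 * 1.5850) = 5.5503e-05 mol/L
c_final = A_f / (epsilon * l) = 0.5400 / (19995.0980 * 1.5850) = 1.7039e-05 mol/L
Exhaustion = (c_initial - c_final) / c_initial * 100 = (5.5503e-05 - 1.7039e-05) / 5.5503e-05 * 100 = 69.3007 %


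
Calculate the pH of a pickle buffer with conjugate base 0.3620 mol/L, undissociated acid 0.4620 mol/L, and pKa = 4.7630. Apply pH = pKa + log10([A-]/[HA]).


ratio = [A-] / [HA] = 0.3620 / 0.4620 = 0.7835
log10(ratio) = -0.1059
pH = pKa + log10(ratio) = 4.7630 - 0.1059 = 4.6571


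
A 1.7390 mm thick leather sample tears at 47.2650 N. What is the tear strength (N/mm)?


Formula: Tear strength = force / thickness
Substituting: Tear strength = 47.2650 / 1.7390
Result: 27.1794 N/mm


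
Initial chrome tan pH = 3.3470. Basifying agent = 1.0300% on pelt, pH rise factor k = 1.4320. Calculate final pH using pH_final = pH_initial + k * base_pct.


Formula: pH_final = pH_initial + k * base_pct
Substituting: pH_final = 3.3470 + 1.4320 * 1.0300
Result: 4.8220


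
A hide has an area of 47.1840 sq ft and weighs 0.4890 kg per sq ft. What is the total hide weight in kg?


Formula: Weight = area * weight_per_sqft
Substituting: Weight = 47.1840 * 0.4890
Result: 23.0730 kg


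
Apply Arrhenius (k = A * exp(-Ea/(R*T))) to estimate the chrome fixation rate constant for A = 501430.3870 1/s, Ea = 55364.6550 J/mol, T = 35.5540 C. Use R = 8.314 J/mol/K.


T_K = T_C + 273.15 = 35.5540 + 273.15 = 308.7040 K
exponent = -Ea / (R * T_K) = -55364.6550 / (8.314 * 308.7040) = -21.5715
k = A * exp(exponent) = 501430.3870 * exp(-21.5715) = 2.1470e-04 1/s


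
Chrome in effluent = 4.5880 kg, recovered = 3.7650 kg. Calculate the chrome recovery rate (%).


Formula: Recovery = recovered / input * 100
Substituting: Recovery = 3.7650 / 4.5880 * 100
Result: 82.0619 %


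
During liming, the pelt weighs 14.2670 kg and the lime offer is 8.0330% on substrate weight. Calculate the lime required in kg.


Formula: Lime = substrate * pct / 100
Substituting: Lime = 14.2670 * 8.0330 / 100
Result: 1.1461 kg


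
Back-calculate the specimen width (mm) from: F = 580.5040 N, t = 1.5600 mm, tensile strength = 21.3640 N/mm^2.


Formula: w = F / (TS * t)
Substituting: w = 580.5040 / (21.3640 * 1.5600)
Result: 17.4180 mm


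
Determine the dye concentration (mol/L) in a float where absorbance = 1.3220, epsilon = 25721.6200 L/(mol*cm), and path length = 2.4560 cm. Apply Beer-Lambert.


Formula: c = A / (epsilon * l)
Substituting: c = 1.3220 / (25721.6200 * 2.4560)
Result: 2.0927e-05 mol/L


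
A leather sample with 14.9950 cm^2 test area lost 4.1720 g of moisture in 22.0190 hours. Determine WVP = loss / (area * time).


Formula: WVP = loss / (area * time)
Substituting: WVP = 4.1720 / (14.9950 * 22.0190)
Result: 0.0126357 g/(cm^2*hr)


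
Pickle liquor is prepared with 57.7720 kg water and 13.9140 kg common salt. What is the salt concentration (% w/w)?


Formula: Conc = salt / (water + salt) * 100
Substituting: Conc = 13.9140 / (57.7720 + 13.9140) * 100
Result: 19.4096 %


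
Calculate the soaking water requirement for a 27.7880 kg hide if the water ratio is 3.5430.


Formula: Water = hide_weight * ratio
Substituting: Water = 27.7880 * 3.5430
Result: 98.4529 kg


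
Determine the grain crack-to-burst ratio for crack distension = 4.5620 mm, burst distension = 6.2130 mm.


Formula: Ratio = crack / burst
Substituting: Ratio = 4.5620 / 6.2130
Result: 0.7343


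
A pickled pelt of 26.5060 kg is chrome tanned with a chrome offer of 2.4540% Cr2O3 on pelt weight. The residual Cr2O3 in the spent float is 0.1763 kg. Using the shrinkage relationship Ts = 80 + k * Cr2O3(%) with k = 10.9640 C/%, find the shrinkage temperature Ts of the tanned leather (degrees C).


Offered = pelt * offer_pct / 100 = 26.5060 * 2.4540 / 100 = 0.6505 kg
Uptake = offered - residual = 0.6505 - 0.1763 = 0.4742 kg
Cr2O3% on pelt = uptake / pelt * 100 = 0.4742 / 26.5060 * 100 = 1.7889 %
Ts = 80 + k * Cr2O3% = 80 + 10.9640 * 1.7889 = 99.6131 C


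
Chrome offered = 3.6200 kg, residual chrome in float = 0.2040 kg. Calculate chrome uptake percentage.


Formula: Uptake = (offered - residual) / offered * 100
Substituting: Uptake = (3.6200 - 0.2040) / 3.6200 * 100
Result: 94.3646 %


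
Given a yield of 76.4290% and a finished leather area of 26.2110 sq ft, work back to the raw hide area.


Formula: raw = finished * 100 / yield
Substituting: raw = 26.2110 * 100 / 76.4290
Result: 34.2946 sq ft


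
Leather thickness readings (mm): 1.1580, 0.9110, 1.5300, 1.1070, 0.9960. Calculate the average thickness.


Formula: Average = sum / n
Substituting: Average = 5.7020 / 5
Result: 1.1404 mm


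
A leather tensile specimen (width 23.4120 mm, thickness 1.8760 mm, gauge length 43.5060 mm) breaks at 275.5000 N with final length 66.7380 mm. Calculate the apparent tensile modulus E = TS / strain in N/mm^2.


TS = F / (w * t) = 275.5000 / (23.4120 * 1.8760) = 6.2726 N/mm^2
strain = (Lf - L0) / L0 = (66.7380 - 43.5060) / 43.5060 = 0.5340
E = TS / strain = 6.2726 / 0.5340 = 11.7466 N/mm^2


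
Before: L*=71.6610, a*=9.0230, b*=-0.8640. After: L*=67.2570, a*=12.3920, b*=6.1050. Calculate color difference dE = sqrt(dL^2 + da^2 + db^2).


dL = -4.4040, da = 3.3690, db = 6.9690
dE = sqrt((-4.4040)^2 + 3.3690^2 + 6.9690^2) = 8.9057


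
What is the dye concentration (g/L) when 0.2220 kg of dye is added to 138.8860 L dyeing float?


Formula: Conc = dye_mass(kg) / volume(L) * 1000
Substituting: Conc = 0.2220 / 138.8860 * 1000
Result: 1.5984 g/L


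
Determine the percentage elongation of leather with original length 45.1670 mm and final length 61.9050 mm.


Formula: Elongation = (Lf - L0) / L0 * 100
Substituting: Elongation = (61.9050 - 45.1670) / 45.1670 * 100
Result: 37.0580 %


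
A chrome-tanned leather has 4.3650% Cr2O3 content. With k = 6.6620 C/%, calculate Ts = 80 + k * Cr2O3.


Formula: Ts = 80 + k * Cr2O3
Substituting: Ts = 80 + 6.6620 * 4.3650
Result: 109.0796 C


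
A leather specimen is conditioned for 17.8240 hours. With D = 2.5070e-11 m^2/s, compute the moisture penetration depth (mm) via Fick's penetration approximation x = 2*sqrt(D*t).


t = 17.8240 hr * 3600 = 64166.4000 s
D * t = 2.5070e-11 * 64166.4000 = 1.6087e-06
x = 2 * sqrt(D*t) = 2 * sqrt(1.6087e-06) = 0.00253665 m = 2.5367 mm


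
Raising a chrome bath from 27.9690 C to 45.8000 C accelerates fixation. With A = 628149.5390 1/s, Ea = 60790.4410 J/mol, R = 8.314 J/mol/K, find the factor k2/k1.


T1 = 27.9690 + 273.15 = 301.1190 K; T2 = 45.8000 + 273.15 = 318.9500 K
k1 = A * exp(-Ea/(R*T1)) = 628149.5390 * exp(-60790.4410/(8.314*301.1190)) = 1.7884e-05 1/s
k2 = A * exp(-Ea/(R*T2)) = 628149.5390 * exp(-60790.4410/(8.314*318.9500)) = 6.9505e-05 1/s
k2/k1 = 6.9505e-05 / 1.7884e-05 = 3.8865


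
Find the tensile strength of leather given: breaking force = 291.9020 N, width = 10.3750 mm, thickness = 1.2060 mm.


Formula: TS = force / (width * thickness)
Substituting: TS = 291.9020 / (10.3750 * 1.2060)
Result: 23.3293 N/mm^2


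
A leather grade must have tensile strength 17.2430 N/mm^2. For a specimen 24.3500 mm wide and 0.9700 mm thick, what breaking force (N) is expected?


Formula: F = TS * w * t
Substituting: F = 17.2430 * 24.3500 * 0.9700
Result: 407.2710 N


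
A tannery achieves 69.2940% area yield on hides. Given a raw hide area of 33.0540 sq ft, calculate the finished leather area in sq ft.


Formula: finished = raw * yield / 100
Substituting: finished = 33.0540 * 69.2940 / 100
Result: 22.9044 sq ft


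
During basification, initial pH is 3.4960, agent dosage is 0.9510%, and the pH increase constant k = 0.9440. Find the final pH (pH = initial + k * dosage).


Formula: pH_final = pH_initial + k * base_pct
Substituting: pH_final = 3.4960 + 0.9440 * 0.9510
Result: 4.3937


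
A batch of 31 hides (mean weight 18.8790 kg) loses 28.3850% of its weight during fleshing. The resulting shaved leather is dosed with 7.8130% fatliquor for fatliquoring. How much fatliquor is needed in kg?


Total_raw = N * avg_wt = 31 * 18.8790 = 585.2490 kg
Substrate = Total_raw * (1 - loss/100) = 585.2490 * (1 - 28.3850/100) = 419.1261 kg
Fat = Substrate * pct / 100 = 419.1261 * 7.8130 / 100 = 32.7463 kg


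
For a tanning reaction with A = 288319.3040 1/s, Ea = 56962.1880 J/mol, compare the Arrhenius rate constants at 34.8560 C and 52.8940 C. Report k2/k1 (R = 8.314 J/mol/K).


T1 = 34.8560 + 273.15 = 308.0060 K; T2 = 52.8940 + 273.15 = 326.0440 K
k1 = A * exp(-Ea/(R*T1)) = 288319.3040 * exp(-56962.1880/(8.314*308.0060)) = 6.2998e-05 1/s
k2 = A * exp(-Ea/(R*T2)) = 288319.3040 * exp(-56962.1880/(8.314*326.0440)) = 2.1567e-04 1/s
k2/k1 = 2.1567e-04 / 6.2998e-05 = 3.4234


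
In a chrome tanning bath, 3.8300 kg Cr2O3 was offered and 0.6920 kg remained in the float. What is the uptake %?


Formula: Uptake = (offered - residual) / offered * 100
Substituting: Uptake = (3.8300 - 0.6920) / 3.8300 * 100
Result: 81.9321 %


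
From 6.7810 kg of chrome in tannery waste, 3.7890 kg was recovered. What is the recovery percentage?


Formula: Recovery = recovered / input * 100
Substituting: Recovery = 3.7890 / 6.7810 * 100
Result: 55.8767 %


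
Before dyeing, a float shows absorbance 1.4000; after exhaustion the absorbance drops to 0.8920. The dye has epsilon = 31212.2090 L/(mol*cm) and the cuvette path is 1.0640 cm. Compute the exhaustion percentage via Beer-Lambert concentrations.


c_initial = A_i / (epsilon * l) = 1.4000 / (31212.2090 * 1.0640) = 4.2156e-05 mol/L
c_final = A_f / (epsilon * l) = 0.8920 / (31212.2090 * 1.0640) = 2.6860e-05 mol/L
Exhaustion = (c_initial - c_final) / c_initial * 100 = (4.2156e-05 - 2.6860e-05) / 4.2156e-05 * 100 = 36.2857 %


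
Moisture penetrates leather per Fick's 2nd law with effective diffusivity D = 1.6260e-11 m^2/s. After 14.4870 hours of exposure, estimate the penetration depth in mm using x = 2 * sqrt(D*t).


t = 14.4870 hr * 3600 = 52153.2000 s
D * t = 1.6260e-11 * 52153.2000 = 8.4801e-07
x = 2 * sqrt(D*t) = 2 * sqrt(8.4801e-07) = 0.00184175 m = 1.8418 mm


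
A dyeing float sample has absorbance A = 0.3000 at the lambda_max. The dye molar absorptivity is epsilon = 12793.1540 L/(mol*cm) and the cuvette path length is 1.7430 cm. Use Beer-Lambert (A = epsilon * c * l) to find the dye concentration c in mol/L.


Formula: c = A / (epsilon * l)
Substituting: c = 0.3000 / (12793.1540 * 1.7430)
Result: 1.3454e-05 mol/L


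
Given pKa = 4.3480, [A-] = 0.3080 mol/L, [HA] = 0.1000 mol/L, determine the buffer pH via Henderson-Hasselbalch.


ratio = [A-] / [HA] = 0.3080 / 0.1000 = 3.0800
log10(ratio) = 0.4886
pH = pKa + log10(ratio) = 4.3480 + 0.4886 = 4.8366


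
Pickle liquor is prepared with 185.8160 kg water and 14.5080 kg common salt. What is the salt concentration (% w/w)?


Formula: Conc = salt / (water + salt) * 100
Substituting: Conc = 14.5080 / (185.8160 + 14.5080) * 100
Result: 7.2423 %


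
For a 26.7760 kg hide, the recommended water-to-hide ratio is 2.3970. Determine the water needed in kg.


Formula: Water = hide_weight * ratio
Substituting: Water = 26.7760 * 2.3970
Result: 64.1821 kg


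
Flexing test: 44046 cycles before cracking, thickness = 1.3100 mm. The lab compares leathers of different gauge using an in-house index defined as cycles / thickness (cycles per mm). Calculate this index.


Formula: Index = cycles / thickness
Substituting: Index = 44046 / 1.3100
Result: 33622.9008 cycles/mm


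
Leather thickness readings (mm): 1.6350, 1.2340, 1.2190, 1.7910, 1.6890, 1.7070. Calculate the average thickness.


Formula: Average = sum / n
Substituting: Average = 9.2750 / 6
Result: 1.5458 mm


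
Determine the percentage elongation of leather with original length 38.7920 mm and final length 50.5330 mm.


Formula: Elongation = (Lf - L0) / L0 * 100
Substituting: Elongation = (50.5330 - 38.7920) / 38.7920 * 100
Result: 30.2665 %


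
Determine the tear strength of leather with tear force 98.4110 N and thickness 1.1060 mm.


Formula: Tear strength = force / thickness
Substituting: Tear strength = 98.4110 / 1.1060
Result: 88.9792 N/mm


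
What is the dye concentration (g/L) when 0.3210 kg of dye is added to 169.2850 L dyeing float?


Formula: Conc = dye_mass(kg) / volume(L) * 1000
Substituting: Conc = 0.3210 / 169.2850 * 1000
Result: 1.8962 g/L
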